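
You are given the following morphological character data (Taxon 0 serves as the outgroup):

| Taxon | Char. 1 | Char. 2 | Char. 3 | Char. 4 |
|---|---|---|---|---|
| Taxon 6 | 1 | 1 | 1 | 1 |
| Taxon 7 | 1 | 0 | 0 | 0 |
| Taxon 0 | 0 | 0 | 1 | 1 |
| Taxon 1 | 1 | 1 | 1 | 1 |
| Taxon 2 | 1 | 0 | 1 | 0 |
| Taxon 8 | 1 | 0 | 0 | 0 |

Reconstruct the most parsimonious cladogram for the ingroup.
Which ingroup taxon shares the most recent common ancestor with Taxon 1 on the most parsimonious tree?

Taxon 6

Character polarity is set by the outgroup: the derived state is whichever differs from the outgroup's state, so for Char. 3, Char. 4 the derived state is '0', and for the remaining characters it is '1'.
Char. 1 (derived state '1') is shared by all ingroup taxa — unites the whole ingroup.
Char. 2 (derived state '1') is shared by Taxon 1 and Taxon 6 — a synapomorphy uniting that clade.
Char. 3 (derived state '0') is shared by Taxon 7 and Taxon 8 — a synapomorphy uniting that clade.
Char. 4: derived state '0' in Taxon 2, Taxon 7, and Taxon 8 only — synapomorphy for {Taxon 2, Taxon 7, Taxon 8}.
Most parsimonious ingroup topology: (((Taxon 8,Taxon 7),Taxon 2),(Taxon 6,Taxon 1)).
Taxon 1 and Taxon 6 form a cherry on this tree, so they are sister taxa.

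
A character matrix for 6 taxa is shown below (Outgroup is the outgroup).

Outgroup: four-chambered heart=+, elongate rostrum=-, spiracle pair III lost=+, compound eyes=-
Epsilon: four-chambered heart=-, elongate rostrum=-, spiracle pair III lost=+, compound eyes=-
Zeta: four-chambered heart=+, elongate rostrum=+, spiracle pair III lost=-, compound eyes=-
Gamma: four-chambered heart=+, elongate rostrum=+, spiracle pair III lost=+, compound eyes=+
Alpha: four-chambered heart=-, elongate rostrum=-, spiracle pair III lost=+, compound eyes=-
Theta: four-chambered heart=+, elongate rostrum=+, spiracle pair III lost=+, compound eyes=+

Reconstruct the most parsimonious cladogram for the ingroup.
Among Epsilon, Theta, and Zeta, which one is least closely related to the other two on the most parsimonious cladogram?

Epsilon

Character polarity is set by the outgroup: the derived state is whichever differs from the outgroup's state, so for four-chambered heart, spiracle pair III lost the derived state is '-', and for the remaining characters it is '+'.
four-chambered heart (derived state '-') is shared by Alpha and Epsilon — a synapomorphy uniting that clade.
Only Gamma, Theta, and Zeta show the derived state '+' for elongate rostrum, supporting them as a clade.
spiracle pair III lost: derived state '-' in Zeta only — an autapomorphy, so it tells us nothing about relationships among taxa.
Only Gamma and Theta show the derived state '+' for compound eyes, supporting them as a clade.
Most parsimonious ingroup topology: ((Epsilon,Alpha),(Zeta,(Gamma,Theta))).
Zeta and Theta share a more recent common ancestor with each other than either does with Epsilon, so Epsilon is the least closely related of the three.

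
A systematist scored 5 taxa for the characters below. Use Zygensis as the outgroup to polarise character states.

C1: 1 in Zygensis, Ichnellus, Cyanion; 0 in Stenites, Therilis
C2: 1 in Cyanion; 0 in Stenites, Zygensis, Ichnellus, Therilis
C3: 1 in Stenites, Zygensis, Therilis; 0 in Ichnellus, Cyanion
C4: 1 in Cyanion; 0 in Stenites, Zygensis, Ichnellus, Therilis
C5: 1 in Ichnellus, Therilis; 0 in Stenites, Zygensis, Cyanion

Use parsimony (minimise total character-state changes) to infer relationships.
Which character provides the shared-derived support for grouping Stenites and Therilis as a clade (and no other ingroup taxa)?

C1

Character polarity is set by the outgroup: the derived state is whichever differs from the outgroup's state, so for C1, C3 the derived state is '0', and for the remaining characters it is '1'.
C1 (derived state '0') is shared by Stenites and Therilis — a synapomorphy uniting that clade.
C2: derived state '1' in Cyanion only — an autapomorphy, so it tells us nothing about relationships among taxa.
Only Cyanion and Ichnellus show the derived state '0' for C3, supporting them as a clade.
C4: derived state '1' in Cyanion only — an autapomorphy, so it tells us nothing about relationships among taxa.
C5 groups Ichnellus and Therilis, which is incompatible with the clades supported by the remaining characters; treating it as convergent (homoplasy) costs fewer steps than any alternative tree.
Most parsimonious ingroup topology: ((Stenites,Therilis),(Ichnellus,Cyanion)).
The clade {Stenites, Therilis} is supported by C1: its derived state '0' occurs in exactly those taxa and in no other taxon (including the outgroup).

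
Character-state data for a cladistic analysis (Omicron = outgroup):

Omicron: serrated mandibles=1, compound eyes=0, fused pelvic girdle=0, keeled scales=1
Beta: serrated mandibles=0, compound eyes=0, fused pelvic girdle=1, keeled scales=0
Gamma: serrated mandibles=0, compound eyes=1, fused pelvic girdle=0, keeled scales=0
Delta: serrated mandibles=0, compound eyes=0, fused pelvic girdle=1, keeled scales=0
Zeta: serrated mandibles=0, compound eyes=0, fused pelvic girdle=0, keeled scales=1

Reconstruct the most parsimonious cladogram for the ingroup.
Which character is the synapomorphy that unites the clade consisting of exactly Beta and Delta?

fused pelvic girdle

Character polarity is set by the outgroup: the derived state is whichever differs from the outgroup's state, so for serrated mandibles, keeled scales the derived state is '0', and for the remaining characters it is '1'.
All ingroup taxa share the derived state '0' for serrated mandibles; it defines the ingroup but does not resolve relationships within it.
compound eyes (derived state '1') is unique to Gamma (autapomorphy; uninformative for grouping).
fused pelvic girdle: derived state '1' in Beta and Delta only — synapomorphy for {Beta, Delta}.
keeled scales (derived state '0') is shared by Beta, Delta, and Gamma — a synapomorphy uniting that clade.
Most parsimonious ingroup topology: (((Beta,Delta),Gamma),Zeta).
The clade {Beta, Delta} is supported by fused pelvic girdle: its derived state '1' occurs in exactly those taxa and in no other taxon (including the outgroup).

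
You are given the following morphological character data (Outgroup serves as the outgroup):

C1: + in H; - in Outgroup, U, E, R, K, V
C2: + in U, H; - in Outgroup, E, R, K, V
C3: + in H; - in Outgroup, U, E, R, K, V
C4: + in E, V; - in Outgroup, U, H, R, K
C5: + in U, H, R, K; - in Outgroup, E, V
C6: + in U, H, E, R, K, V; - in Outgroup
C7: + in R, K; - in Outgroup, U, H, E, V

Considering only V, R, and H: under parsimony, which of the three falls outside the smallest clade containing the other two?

V

The outgroup has state '-' for every character, so '+' is the derived state throughout.
C1: derived state '+' in H only — an autapomorphy, so it tells us nothing about relationships among taxa.
C2: derived state '+' in H and U only — synapomorphy for {H, U}.
C3 (derived state '+') is unique to H (autapomorphy; uninformative for grouping).
Only E and V show the derived state '+' for C4, supporting them as a clade.
C5 (derived state '+') is shared by H, K, R, and U — a synapomorphy uniting that clade.
All ingroup taxa share the derived state '+' for C6; it defines the ingroup but does not resolve relationships within it.
C7: derived state '+' in K and R only — synapomorphy for {K, R}.
Most parsimonious ingroup topology: (((U,H),(R,K)),(E,V)).
H and R share a more recent common ancestor with each other than either does with V, so V is the least closely related of the three.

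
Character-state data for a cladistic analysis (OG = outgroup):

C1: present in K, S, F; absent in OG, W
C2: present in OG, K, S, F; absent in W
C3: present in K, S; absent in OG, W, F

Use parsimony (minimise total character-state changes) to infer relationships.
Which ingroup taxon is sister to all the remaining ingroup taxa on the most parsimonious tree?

Character polarity is set by the outgroup: the derived state is whichever differs from the outgroup's state, so for C2 the derived state is 'absent', and for the remaining characters it is 'present'.
Only F, K, and S show the derived state 'present' for C1, supporting them as a clade.
C2: derived state 'absent' in W only — an autapomorphy, so it tells us nothing about relationships among taxa.
C3 (derived state 'present') is shared by K and S — a synapomorphy uniting that clade.
Most parsimonious ingroup topology: (((K,S),F),W).
W is sister to the clade containing all other ingroup taxa, so it is the earliest-diverging (most basal) ingroup lineage.

W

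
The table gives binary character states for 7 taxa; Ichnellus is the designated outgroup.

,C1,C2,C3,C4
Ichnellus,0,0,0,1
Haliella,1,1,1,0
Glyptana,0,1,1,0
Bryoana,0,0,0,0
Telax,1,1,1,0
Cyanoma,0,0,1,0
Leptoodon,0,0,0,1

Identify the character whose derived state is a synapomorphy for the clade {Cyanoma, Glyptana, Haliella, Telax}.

C3

Character polarity is set by the outgroup: the derived state is whichever differs from the outgroup's state, so for C4 the derived state is '0', and for the remaining characters it is '1'.
C1: derived state '1' in Haliella and Telax only — synapomorphy for {Haliella, Telax}.
Only Glyptana, Haliella, and Telax show the derived state '1' for C2, supporting them as a clade.
Only Cyanoma, Glyptana, Haliella, and Telax show the derived state '1' for C3, supporting them as a clade.
C4: derived state '0' in Bryoana, Cyanoma, Glyptana, Haliella, and Telax only — synapomorphy for {Bryoana, Cyanoma, Glyptana, Haliella, Telax}.
Most parsimonious ingroup topology: ((Bryoana,(((Haliella,Telax),Glyptana),Cyanoma)),Leptoodon).
The clade {Cyanoma, Glyptana, Haliella, Telax} is supported by C3: its derived state '1' occurs in exactly those taxa and in no other taxon (including the outgroup).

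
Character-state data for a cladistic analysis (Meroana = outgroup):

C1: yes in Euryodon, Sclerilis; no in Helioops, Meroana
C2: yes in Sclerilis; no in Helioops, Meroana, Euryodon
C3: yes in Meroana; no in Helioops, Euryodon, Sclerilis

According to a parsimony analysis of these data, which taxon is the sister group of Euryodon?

Character polarity is set by the outgroup: the derived state is whichever differs from the outgroup's state, so for C3 the derived state is 'no', and for the remaining characters it is 'yes'.
C1: derived state 'yes' in Euryodon and Sclerilis only — synapomorphy for {Euryodon, Sclerilis}.
C2: derived state 'yes' in Sclerilis only — an autapomorphy, so it tells us nothing about relationships among taxa.
C3 (derived state 'no') is shared by all ingroup taxa — unites the whole ingroup.
Most parsimonious ingroup topology: ((Euryodon,Sclerilis),Helioops).
Euryodon and Sclerilis form a cherry on this tree, so they are sister taxa.

Sclerilis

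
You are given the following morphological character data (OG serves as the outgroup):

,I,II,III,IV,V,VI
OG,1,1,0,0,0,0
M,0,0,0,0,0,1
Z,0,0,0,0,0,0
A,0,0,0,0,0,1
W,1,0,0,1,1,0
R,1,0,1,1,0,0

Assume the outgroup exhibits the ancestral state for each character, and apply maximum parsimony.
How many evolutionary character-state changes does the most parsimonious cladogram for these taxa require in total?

Character polarity is set by the outgroup: the derived state is whichever differs from the outgroup's state, so for I, II the derived state is '0', and for the remaining characters it is '1'.
Only A, M, and Z show the derived state '0' for I, supporting them as a clade.
II (derived state '0') is shared by all ingroup taxa — unites the whole ingroup.
III (derived state '1') is unique to R (autapomorphy; uninformative for grouping).
IV: derived state '1' in R and W only — synapomorphy for {R, W}.
V (derived state '1') is unique to W (autapomorphy; uninformative for grouping).
VI (derived state '1') is shared by A and M — a synapomorphy uniting that clade.
Most parsimonious ingroup topology: (((M,A),Z),(W,R)).
Changes per character on this tree: I: 1; II: 1; III: 1; IV: 1; V: 1; VI: 1.
Total = 6.

6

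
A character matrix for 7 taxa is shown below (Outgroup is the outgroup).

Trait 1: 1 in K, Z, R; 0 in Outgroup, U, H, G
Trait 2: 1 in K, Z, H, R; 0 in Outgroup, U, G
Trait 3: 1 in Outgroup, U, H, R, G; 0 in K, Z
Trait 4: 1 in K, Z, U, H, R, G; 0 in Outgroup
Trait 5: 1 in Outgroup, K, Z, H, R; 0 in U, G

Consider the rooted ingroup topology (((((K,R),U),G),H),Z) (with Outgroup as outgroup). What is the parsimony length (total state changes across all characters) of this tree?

10

Map each character onto (((((K,R),U),G),H),Z) (rooted by Outgroup) and count the minimum state changes it requires (Fitch parsimony):
Trait 1: 2; Trait 2: 3; Trait 3: 2; Trait 4: 1; Trait 5: 2.
Total tree length = 10.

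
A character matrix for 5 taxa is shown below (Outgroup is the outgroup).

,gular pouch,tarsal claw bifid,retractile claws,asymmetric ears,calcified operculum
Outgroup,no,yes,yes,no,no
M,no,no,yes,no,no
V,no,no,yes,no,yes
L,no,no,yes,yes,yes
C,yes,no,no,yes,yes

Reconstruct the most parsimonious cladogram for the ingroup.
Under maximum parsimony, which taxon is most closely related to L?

Character polarity is set by the outgroup: the derived state is whichever differs from the outgroup's state, so for tarsal claw bifid, retractile claws the derived state is 'no', and for the remaining characters it is 'yes'.
gular pouch: derived state 'yes' in C only — an autapomorphy, so it tells us nothing about relationships among taxa.
tarsal claw bifid (derived state 'no') is shared by all ingroup taxa — unites the whole ingroup.
retractile claws: derived state 'no' in C only — an autapomorphy, so it tells us nothing about relationships among taxa.
Only C and L show the derived state 'yes' for asymmetric ears, supporting them as a clade.
calcified operculum: derived state 'yes' in C, L, and V only — synapomorphy for {C, L, V}.
Most parsimonious ingroup topology: (M,(V,(L,C))).
L and C form a cherry on this tree, so they are sister taxa.

C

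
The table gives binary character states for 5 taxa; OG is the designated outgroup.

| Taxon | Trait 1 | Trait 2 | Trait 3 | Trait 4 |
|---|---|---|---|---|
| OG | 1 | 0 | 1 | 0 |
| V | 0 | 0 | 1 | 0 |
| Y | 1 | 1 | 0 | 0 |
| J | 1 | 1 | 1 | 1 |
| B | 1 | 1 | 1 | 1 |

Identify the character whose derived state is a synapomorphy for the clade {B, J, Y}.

Character polarity is set by the outgroup: the derived state is whichever differs from the outgroup's state, so for Trait 1, Trait 3 the derived state is '0', and for the remaining characters it is '1'.
Trait 1: derived state '0' in V only — an autapomorphy, so it tells us nothing about relationships among taxa.
Only B, J, and Y show the derived state '1' for Trait 2, supporting them as a clade.
Trait 3: derived state '0' in Y only — an autapomorphy, so it tells us nothing about relationships among taxa.
Only B and J show the derived state '1' for Trait 4, supporting them as a clade.
Most parsimonious ingroup topology: (V,(Y,(J,B))).
The clade {B, J, Y} is supported by Trait 2: its derived state '1' occurs in exactly those taxa and in no other taxon (including the outgroup).

Trait 2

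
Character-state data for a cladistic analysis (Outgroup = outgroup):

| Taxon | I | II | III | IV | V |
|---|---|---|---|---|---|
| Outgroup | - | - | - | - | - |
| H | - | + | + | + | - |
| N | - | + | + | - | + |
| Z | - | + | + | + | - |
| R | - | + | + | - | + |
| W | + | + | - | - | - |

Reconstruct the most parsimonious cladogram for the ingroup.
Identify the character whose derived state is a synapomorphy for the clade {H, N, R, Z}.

III

The outgroup has state '-' for every character, so '+' is the derived state throughout.
I (derived state '+') is unique to W (autapomorphy; uninformative for grouping).
II (derived state '+') is shared by all ingroup taxa — unites the whole ingroup.
Only H, N, R, and Z show the derived state '+' for III, supporting them as a clade.
Only H and Z show the derived state '+' for IV, supporting them as a clade.
V: derived state '+' in N and R only — synapomorphy for {N, R}.
Most parsimonious ingroup topology: (((H,Z),(N,R)),W).
The clade {H, N, R, Z} is supported by III: its derived state '+' occurs in exactly those taxa and in no other taxon (including the outgroup).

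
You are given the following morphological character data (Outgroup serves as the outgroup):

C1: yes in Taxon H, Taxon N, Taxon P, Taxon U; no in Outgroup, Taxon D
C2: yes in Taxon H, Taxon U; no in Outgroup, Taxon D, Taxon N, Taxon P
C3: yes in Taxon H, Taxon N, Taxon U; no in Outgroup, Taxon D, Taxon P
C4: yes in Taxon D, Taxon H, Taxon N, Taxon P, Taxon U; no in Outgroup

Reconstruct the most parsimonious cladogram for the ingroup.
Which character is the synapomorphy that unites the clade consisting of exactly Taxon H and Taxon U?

C2

The outgroup has state 'no' for every character, so 'yes' is the derived state throughout.
C1: derived state 'yes' in Taxon H, Taxon N, Taxon P, and Taxon U only — synapomorphy for {Taxon H, Taxon N, Taxon P, Taxon U}.
Only Taxon H and Taxon U show the derived state 'yes' for C2, supporting them as a clade.
C3 (derived state 'yes') is shared by Taxon H, Taxon N, and Taxon U — a synapomorphy uniting that clade.
All ingroup taxa share the derived state 'yes' for C4; it defines the ingroup but does not resolve relationships within it.
Most parsimonious ingroup topology: (Taxon D,(((Taxon H,Taxon U),Taxon N),Taxon P)).
The clade {Taxon H, Taxon U} is supported by C2: its derived state 'yes' occurs in exactly those taxa and in no other taxon (including the outgroup).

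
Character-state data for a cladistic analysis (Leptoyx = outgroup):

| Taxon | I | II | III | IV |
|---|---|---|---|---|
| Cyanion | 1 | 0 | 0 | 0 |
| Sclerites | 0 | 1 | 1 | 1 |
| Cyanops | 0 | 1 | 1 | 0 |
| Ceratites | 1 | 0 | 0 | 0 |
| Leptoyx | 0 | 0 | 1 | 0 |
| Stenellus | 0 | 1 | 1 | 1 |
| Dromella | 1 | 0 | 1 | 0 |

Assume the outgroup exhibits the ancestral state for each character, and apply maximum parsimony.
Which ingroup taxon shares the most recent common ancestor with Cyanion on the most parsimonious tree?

Ceratites

Character polarity is set by the outgroup: the derived state is whichever differs from the outgroup's state, so for III the derived state is '0', and for the remaining characters it is '1'.
I: derived state '1' in Ceratites, Cyanion, and Dromella only — synapomorphy for {Ceratites, Cyanion, Dromella}.
Only Cyanops, Sclerites, and Stenellus show the derived state '1' for II, supporting them as a clade.
III (derived state '0') is shared by Ceratites and Cyanion — a synapomorphy uniting that clade.
IV (derived state '1') is shared by Sclerites and Stenellus — a synapomorphy uniting that clade.
Most parsimonious ingroup topology: (((Sclerites,Stenellus),Cyanops),(Dromella,(Cyanion,Ceratites))).
Cyanion and Ceratites form a cherry on this tree, so they are sister taxa.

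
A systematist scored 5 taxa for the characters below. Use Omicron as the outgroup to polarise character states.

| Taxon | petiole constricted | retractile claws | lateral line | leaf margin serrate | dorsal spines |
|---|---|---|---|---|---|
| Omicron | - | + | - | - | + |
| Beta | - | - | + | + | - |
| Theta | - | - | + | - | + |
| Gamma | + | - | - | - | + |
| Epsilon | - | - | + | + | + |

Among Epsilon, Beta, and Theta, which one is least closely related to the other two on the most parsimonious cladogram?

Character polarity is set by the outgroup: the derived state is whichever differs from the outgroup's state, so for retractile claws, dorsal spines the derived state is '-', and for the remaining characters it is '+'.
petiole constricted: derived state '+' in Gamma only — an autapomorphy, so it tells us nothing about relationships among taxa.
retractile claws (derived state '-') is shared by all ingroup taxa — unites the whole ingroup.
Only Beta, Epsilon, and Theta show the derived state '+' for lateral line, supporting them as a clade.
leaf margin serrate (derived state '+') is shared by Beta and Epsilon — a synapomorphy uniting that clade.
dorsal spines: derived state '-' in Beta only — an autapomorphy, so it tells us nothing about relationships among taxa.
Most parsimonious ingroup topology: (((Beta,Epsilon),Theta),Gamma).
Epsilon and Beta share a more recent common ancestor with each other than either does with Theta, so Theta is the least closely related of the three.

Theta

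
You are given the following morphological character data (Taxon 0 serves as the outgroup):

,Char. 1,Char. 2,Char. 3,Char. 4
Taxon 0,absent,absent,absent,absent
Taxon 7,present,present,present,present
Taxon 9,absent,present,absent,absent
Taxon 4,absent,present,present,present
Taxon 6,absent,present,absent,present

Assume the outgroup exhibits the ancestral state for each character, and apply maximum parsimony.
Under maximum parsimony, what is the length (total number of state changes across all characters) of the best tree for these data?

4

The outgroup has state 'absent' for every character, so 'present' is the derived state throughout.
Char. 1 (derived state 'present') is unique to Taxon 7 (autapomorphy; uninformative for grouping).
All ingroup taxa share the derived state 'present' for Char. 2; it defines the ingroup but does not resolve relationships within it.
Char. 3: derived state 'present' in Taxon 4 and Taxon 7 only — synapomorphy for {Taxon 4, Taxon 7}.
Only Taxon 4, Taxon 6, and Taxon 7 show the derived state 'present' for Char. 4, supporting them as a clade.
Most parsimonious ingroup topology: (((Taxon 7,Taxon 4),Taxon 6),Taxon 9).
Changes per character on this tree: Char. 1: 1; Char. 2: 1; Char. 3: 1; Char. 4: 1.
Total = 4.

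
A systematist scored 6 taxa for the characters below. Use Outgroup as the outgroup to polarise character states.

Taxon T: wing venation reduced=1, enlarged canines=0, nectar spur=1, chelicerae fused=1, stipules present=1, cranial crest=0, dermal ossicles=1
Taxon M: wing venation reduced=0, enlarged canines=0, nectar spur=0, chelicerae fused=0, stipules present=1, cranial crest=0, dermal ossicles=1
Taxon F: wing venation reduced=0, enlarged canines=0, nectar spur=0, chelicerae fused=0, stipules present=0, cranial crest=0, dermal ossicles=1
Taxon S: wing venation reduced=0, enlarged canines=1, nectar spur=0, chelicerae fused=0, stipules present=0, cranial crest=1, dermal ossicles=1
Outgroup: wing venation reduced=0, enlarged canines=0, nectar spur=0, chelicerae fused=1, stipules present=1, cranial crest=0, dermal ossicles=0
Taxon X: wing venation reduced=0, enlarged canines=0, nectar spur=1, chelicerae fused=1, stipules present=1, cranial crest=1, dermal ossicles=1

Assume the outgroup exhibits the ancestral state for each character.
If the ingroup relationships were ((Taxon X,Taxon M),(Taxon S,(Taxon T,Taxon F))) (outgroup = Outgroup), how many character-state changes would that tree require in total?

Map each character onto ((Taxon X,Taxon M),(Taxon S,(Taxon T,Taxon F))) (rooted by Outgroup) and count the minimum state changes it requires (Fitch parsimony):
wing venation reduced: 1; enlarged canines: 1; nectar spur: 2; chelicerae fused: 3; stipules present: 2; cranial crest: 2; dermal ossicles: 1.
Total tree length = 12.

12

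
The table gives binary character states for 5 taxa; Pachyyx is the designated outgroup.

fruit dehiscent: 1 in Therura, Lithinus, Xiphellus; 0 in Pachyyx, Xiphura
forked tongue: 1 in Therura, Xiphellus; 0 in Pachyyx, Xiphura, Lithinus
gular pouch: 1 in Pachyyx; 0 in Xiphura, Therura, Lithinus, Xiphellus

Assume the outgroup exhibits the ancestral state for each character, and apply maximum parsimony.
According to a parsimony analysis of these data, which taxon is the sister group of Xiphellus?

Character polarity is set by the outgroup: the derived state is whichever differs from the outgroup's state, so for gular pouch the derived state is '0', and for the remaining characters it is '1'.
fruit dehiscent: derived state '1' in Lithinus, Therura, and Xiphellus only — synapomorphy for {Lithinus, Therura, Xiphellus}.
forked tongue: derived state '1' in Therura and Xiphellus only — synapomorphy for {Therura, Xiphellus}.
gular pouch (derived state '0') is shared by all ingroup taxa — unites the whole ingroup.
Most parsimonious ingroup topology: (Xiphura,((Therura,Xiphellus),Lithinus)).
Xiphellus and Therura form a cherry on this tree, so they are sister taxa.

Therura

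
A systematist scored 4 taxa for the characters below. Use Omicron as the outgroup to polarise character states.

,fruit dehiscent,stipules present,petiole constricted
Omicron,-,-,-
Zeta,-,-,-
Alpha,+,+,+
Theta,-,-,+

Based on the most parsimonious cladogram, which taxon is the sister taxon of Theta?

The outgroup has state '-' for every character, so '+' is the derived state throughout.
fruit dehiscent (derived state '+') is unique to Alpha (autapomorphy; uninformative for grouping).
stipules present (derived state '+') is unique to Alpha (autapomorphy; uninformative for grouping).
petiole constricted (derived state '+') is shared by Alpha and Theta — a synapomorphy uniting that clade.
Most parsimonious ingroup topology: (Zeta,(Alpha,Theta)).
Theta and Alpha form a cherry on this tree, so they are sister taxa.

Alpha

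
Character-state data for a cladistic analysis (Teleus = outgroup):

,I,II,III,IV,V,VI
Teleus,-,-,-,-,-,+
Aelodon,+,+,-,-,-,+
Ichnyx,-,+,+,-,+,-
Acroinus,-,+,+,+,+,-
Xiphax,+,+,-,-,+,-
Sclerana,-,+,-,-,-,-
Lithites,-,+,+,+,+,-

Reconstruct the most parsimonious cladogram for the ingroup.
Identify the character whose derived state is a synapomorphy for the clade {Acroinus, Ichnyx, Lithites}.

III

Character polarity is set by the outgroup: the derived state is whichever differs from the outgroup's state, so for VI the derived state is '-', and for the remaining characters it is '+'.
I groups Aelodon and Xiphax, which is incompatible with the clades supported by the remaining characters; treating it as convergent (homoplasy) costs fewer steps than any alternative tree.
II (derived state '+') is shared by all ingroup taxa — unites the whole ingroup.
Only Acroinus, Ichnyx, and Lithites show the derived state '+' for III, supporting them as a clade.
IV (derived state '+') is shared by Acroinus and Lithites — a synapomorphy uniting that clade.
V: derived state '+' in Acroinus, Ichnyx, Lithites, and Xiphax only — synapomorphy for {Acroinus, Ichnyx, Lithites, Xiphax}.
Only Acroinus, Ichnyx, Lithites, Sclerana, and Xiphax show the derived state '-' for VI, supporting them as a clade.
Most parsimonious ingroup topology: (Aelodon,(((Ichnyx,(Acroinus,Lithites)),Xiphax),Sclerana)).
The clade {Acroinus, Ichnyx, Lithites} is supported by III: its derived state '+' occurs in exactly those taxa and in no other taxon (including the outgroup).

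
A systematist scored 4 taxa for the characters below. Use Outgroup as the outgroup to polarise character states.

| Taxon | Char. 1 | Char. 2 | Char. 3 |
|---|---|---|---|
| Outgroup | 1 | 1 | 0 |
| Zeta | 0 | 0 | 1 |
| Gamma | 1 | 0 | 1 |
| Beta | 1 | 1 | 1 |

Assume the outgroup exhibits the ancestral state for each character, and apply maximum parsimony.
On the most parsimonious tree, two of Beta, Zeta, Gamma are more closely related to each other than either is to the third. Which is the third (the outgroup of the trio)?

Character polarity is set by the outgroup: the derived state is whichever differs from the outgroup's state, so for Char. 1, Char. 2 the derived state is '0', and for the remaining characters it is '1'.
Char. 1: derived state '0' in Zeta only — an autapomorphy, so it tells us nothing about relationships among taxa.
Only Gamma and Zeta show the derived state '0' for Char. 2, supporting them as a clade.
All ingroup taxa share the derived state '1' for Char. 3; it defines the ingroup but does not resolve relationships within it.
Most parsimonious ingroup topology: ((Zeta,Gamma),Beta).
Zeta and Gamma share a more recent common ancestor with each other than either does with Beta, so Beta is the least closely related of the three.

Beta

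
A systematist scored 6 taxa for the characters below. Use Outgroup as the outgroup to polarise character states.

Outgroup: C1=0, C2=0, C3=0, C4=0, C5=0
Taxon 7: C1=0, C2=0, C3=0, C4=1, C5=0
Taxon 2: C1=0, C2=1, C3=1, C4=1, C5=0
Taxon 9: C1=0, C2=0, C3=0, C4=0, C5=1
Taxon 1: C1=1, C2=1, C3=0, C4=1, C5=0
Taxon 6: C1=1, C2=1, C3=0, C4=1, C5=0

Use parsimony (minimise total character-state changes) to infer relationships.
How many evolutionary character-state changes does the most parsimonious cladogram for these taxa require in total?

5

The outgroup has state '0' for every character, so '1' is the derived state throughout.
C1: derived state '1' in Taxon 1 and Taxon 6 only — synapomorphy for {Taxon 1, Taxon 6}.
Only Taxon 1, Taxon 2, and Taxon 6 show the derived state '1' for C2, supporting them as a clade.
C3 (derived state '1') is unique to Taxon 2 (autapomorphy; uninformative for grouping).
Only Taxon 1, Taxon 2, Taxon 6, and Taxon 7 show the derived state '1' for C4, supporting them as a clade.
C5 (derived state '1') is unique to Taxon 9 (autapomorphy; uninformative for grouping).
Most parsimonious ingroup topology: ((Taxon 7,(Taxon 2,(Taxon 1,Taxon 6))),Taxon 9).
Changes per character on this tree: C1: 1; C2: 1; C3: 1; C4: 1; C5: 1.
Total = 5.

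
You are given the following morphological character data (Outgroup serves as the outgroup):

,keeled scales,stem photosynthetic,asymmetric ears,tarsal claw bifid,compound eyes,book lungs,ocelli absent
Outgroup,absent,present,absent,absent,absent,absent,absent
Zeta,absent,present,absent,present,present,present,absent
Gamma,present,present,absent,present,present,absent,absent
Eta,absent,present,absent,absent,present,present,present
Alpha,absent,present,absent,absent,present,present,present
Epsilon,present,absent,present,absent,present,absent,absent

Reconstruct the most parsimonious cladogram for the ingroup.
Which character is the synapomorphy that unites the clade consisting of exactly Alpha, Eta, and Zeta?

Character polarity is set by the outgroup: the derived state is whichever differs from the outgroup's state, so for stem photosynthetic the derived state is 'absent', and for the remaining characters it is 'present'.
keeled scales: derived state 'present' in Epsilon and Gamma only — synapomorphy for {Epsilon, Gamma}.
stem photosynthetic: derived state 'absent' in Epsilon only — an autapomorphy, so it tells us nothing about relationships among taxa.
asymmetric ears (derived state 'present') is unique to Epsilon (autapomorphy; uninformative for grouping).
tarsal claw bifid (state 'present') occurs in Gamma and Zeta but conflicts with the nesting implied by the other characters — most parsimoniously interpreted as homoplasy.
All ingroup taxa share the derived state 'present' for compound eyes; it defines the ingroup but does not resolve relationships within it.
book lungs: derived state 'present' in Alpha, Eta, and Zeta only — synapomorphy for {Alpha, Eta, Zeta}.
ocelli absent: derived state 'present' in Alpha and Eta only — synapomorphy for {Alpha, Eta}.
Most parsimonious ingroup topology: ((Zeta,(Eta,Alpha)),(Gamma,Epsilon)).
The clade {Alpha, Eta, Zeta} is supported by book lungs: its derived state 'present' occurs in exactly those taxa and in no other taxon (including the outgroup).

book lungs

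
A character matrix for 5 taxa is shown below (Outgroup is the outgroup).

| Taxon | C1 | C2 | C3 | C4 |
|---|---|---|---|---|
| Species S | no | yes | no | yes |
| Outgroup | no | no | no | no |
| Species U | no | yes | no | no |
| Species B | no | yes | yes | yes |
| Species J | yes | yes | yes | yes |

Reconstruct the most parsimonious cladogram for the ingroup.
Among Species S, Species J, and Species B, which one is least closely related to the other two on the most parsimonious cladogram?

Species S

The outgroup has state 'no' for every character, so 'yes' is the derived state throughout.
C1: derived state 'yes' in Species J only — an autapomorphy, so it tells us nothing about relationships among taxa.
All ingroup taxa share the derived state 'yes' for C2; it defines the ingroup but does not resolve relationships within it.
Only Species B and Species J show the derived state 'yes' for C3, supporting them as a clade.
C4 (derived state 'yes') is shared by Species B, Species J, and Species S — a synapomorphy uniting that clade.
Most parsimonious ingroup topology: (Species U,((Species J,Species B),Species S)).
Species J and Species B share a more recent common ancestor with each other than either does with Species S, so Species S is the least closely related of the three.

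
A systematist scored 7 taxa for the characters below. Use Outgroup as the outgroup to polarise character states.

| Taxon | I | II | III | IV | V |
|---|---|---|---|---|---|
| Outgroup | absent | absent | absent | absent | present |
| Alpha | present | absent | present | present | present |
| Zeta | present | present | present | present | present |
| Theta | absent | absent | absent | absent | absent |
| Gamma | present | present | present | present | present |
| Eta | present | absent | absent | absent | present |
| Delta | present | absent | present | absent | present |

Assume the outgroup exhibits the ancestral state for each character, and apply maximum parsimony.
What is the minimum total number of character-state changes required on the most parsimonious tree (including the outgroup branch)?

Character polarity is set by the outgroup: the derived state is whichever differs from the outgroup's state, so for V the derived state is 'absent', and for the remaining characters it is 'present'.
I: derived state 'present' in Alpha, Delta, Eta, Gamma, and Zeta only — synapomorphy for {Alpha, Delta, Eta, Gamma, Zeta}.
Only Gamma and Zeta show the derived state 'present' for II, supporting them as a clade.
Only Alpha, Delta, Gamma, and Zeta show the derived state 'present' for III, supporting them as a clade.
IV: derived state 'present' in Alpha, Gamma, and Zeta only — synapomorphy for {Alpha, Gamma, Zeta}.
V (derived state 'absent') is unique to Theta (autapomorphy; uninformative for grouping).
Most parsimonious ingroup topology: ((((Alpha,(Zeta,Gamma)),Delta),Eta),Theta).
Changes per character on this tree: I: 1; II: 1; III: 1; IV: 1; V: 1.
Total = 5.

5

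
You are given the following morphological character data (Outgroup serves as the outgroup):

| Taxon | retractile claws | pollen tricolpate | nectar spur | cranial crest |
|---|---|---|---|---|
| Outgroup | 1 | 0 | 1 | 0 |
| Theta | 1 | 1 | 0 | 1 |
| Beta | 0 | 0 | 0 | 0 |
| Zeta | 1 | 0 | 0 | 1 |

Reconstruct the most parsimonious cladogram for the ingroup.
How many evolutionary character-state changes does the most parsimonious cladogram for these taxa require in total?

4

Character polarity is set by the outgroup: the derived state is whichever differs from the outgroup's state, so for retractile claws, nectar spur the derived state is '0', and for the remaining characters it is '1'.
retractile claws (derived state '0') is unique to Beta (autapomorphy; uninformative for grouping).
pollen tricolpate: derived state '1' in Theta only — an autapomorphy, so it tells us nothing about relationships among taxa.
All ingroup taxa share the derived state '0' for nectar spur; it defines the ingroup but does not resolve relationships within it.
cranial crest: derived state '1' in Theta and Zeta only — synapomorphy for {Theta, Zeta}.
Most parsimonious ingroup topology: ((Theta,Zeta),Beta).
Changes per character on this tree: retractile claws: 1; pollen tricolpate: 1; nectar spur: 1; cranial crest: 1.
Total = 4.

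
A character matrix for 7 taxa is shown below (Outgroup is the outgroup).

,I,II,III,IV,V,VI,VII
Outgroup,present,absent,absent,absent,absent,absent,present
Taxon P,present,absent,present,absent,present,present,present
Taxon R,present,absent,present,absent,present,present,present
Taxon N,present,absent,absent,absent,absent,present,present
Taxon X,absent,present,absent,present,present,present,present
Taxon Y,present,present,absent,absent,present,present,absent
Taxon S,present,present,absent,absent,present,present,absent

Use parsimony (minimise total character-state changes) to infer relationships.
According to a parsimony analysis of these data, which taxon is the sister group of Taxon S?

Taxon Y

Character polarity is set by the outgroup: the derived state is whichever differs from the outgroup's state, so for I, VII the derived state is 'absent', and for the remaining characters it is 'present'.
I (derived state 'absent') is unique to Taxon X (autapomorphy; uninformative for grouping).
II: derived state 'present' in Taxon S, Taxon X, and Taxon Y only — synapomorphy for {Taxon S, Taxon X, Taxon Y}.
III (derived state 'present') is shared by Taxon P and Taxon R — a synapomorphy uniting that clade.
IV (derived state 'present') is unique to Taxon X (autapomorphy; uninformative for grouping).
V (derived state 'present') is shared by Taxon P, Taxon R, Taxon S, Taxon X, and Taxon Y — a synapomorphy uniting that clade.
All ingroup taxa share the derived state 'present' for VI; it defines the ingroup but does not resolve relationships within it.
VII (derived state 'absent') is shared by Taxon S and Taxon Y — a synapomorphy uniting that clade.
Most parsimonious ingroup topology: (((Taxon P,Taxon R),(Taxon X,(Taxon Y,Taxon S))),Taxon N).
Taxon S and Taxon Y form a cherry on this tree, so they are sister taxa.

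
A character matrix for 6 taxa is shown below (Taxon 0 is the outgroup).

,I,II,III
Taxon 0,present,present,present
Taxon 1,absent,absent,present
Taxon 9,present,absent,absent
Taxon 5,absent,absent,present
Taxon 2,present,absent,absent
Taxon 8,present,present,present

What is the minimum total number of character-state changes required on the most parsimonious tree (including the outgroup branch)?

The outgroup has state 'present' for every character, so 'absent' is the derived state throughout.
Only Taxon 1 and Taxon 5 show the derived state 'absent' for I, supporting them as a clade.
II (derived state 'absent') is shared by Taxon 1, Taxon 2, Taxon 5, and Taxon 9 — a synapomorphy uniting that clade.
III (derived state 'absent') is shared by Taxon 2 and Taxon 9 — a synapomorphy uniting that clade.
Most parsimonious ingroup topology: (((Taxon 1,Taxon 5),(Taxon 9,Taxon 2)),Taxon 8).
Changes per character on this tree: I: 1; II: 1; III: 1.
Total = 3.

3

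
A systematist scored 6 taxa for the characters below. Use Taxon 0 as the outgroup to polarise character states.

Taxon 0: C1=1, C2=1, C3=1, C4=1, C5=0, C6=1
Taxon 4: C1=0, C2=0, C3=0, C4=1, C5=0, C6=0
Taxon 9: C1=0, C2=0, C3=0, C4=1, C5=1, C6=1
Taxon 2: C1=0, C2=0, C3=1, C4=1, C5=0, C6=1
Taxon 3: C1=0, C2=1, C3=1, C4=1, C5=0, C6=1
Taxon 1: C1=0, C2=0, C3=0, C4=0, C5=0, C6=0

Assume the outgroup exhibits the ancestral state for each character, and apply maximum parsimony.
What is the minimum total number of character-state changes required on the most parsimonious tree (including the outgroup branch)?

Character polarity is set by the outgroup: the derived state is whichever differs from the outgroup's state, so for C1, C2, C3, C4, C6 the derived state is '0', and for the remaining characters it is '1'.
C1 (derived state '0') is shared by all ingroup taxa — unites the whole ingroup.
C2: derived state '0' in Taxon 1, Taxon 2, Taxon 4, and Taxon 9 only — synapomorphy for {Taxon 1, Taxon 2, Taxon 4, Taxon 9}.
C3 (derived state '0') is shared by Taxon 1, Taxon 4, and Taxon 9 — a synapomorphy uniting that clade.
C4 (derived state '0') is unique to Taxon 1 (autapomorphy; uninformative for grouping).
C5 (derived state '1') is unique to Taxon 9 (autapomorphy; uninformative for grouping).
C6: derived state '0' in Taxon 1 and Taxon 4 only — synapomorphy for {Taxon 1, Taxon 4}.
Most parsimonious ingroup topology: ((((Taxon 4,Taxon 1),Taxon 9),Taxon 2),Taxon 3).
Changes per character on this tree: C1: 1; C2: 1; C3: 1; C4: 1; C5: 1; C6: 1.
Total = 6.

6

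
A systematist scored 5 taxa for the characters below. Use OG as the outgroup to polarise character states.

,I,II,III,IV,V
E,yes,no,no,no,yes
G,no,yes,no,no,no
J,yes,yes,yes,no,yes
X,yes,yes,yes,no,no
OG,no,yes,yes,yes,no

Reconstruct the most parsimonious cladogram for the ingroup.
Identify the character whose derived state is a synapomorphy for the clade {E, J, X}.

Character polarity is set by the outgroup: the derived state is whichever differs from the outgroup's state, so for II, III, IV the derived state is 'no', and for the remaining characters it is 'yes'.
I: derived state 'yes' in E, J, and X only — synapomorphy for {E, J, X}.
II: derived state 'no' in E only — an autapomorphy, so it tells us nothing about relationships among taxa.
III (state 'no') occurs in E and G but conflicts with the nesting implied by the other characters — most parsimoniously interpreted as homoplasy.
All ingroup taxa share the derived state 'no' for IV; it defines the ingroup but does not resolve relationships within it.
Only E and J show the derived state 'yes' for V, supporting them as a clade.
Most parsimonious ingroup topology: ((X,(E,J)),G).
The clade {E, J, X} is supported by I: its derived state 'yes' occurs in exactly those taxa and in no other taxon (including the outgroup).

I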